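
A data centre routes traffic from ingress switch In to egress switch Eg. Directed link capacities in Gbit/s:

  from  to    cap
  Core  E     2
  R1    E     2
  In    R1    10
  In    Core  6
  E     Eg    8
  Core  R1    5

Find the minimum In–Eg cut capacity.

4

Augment In→Core→E→Eg: bottleneck 2, flow now 2.
Augment In→R1→E→Eg: bottleneck 2, flow now 4.
No augmenting path remains; maximum flow = 4.
By max-flow min-cut, the minimum cut capacity equals the max flow.
In the residual graph, reachable from In: {In, Core, R1}.
Min-cut edges: Core→E (2), R1→E (2); capacity 2 + 2 = 4.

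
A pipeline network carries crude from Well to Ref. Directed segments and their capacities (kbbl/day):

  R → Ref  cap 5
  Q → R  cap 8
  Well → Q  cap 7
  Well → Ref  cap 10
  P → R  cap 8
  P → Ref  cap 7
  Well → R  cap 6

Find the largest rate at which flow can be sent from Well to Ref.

Augment Well→Ref: bottleneck 10, flow now 10.
Augment Well→R→Ref: bottleneck 5, flow now 15.
No augmenting path remains; maximum flow = 15.
In the residual graph, reachable from Well: {Well, Q, R}.
Min-cut edges: Well→Ref (10), R→Ref (5); capacity 10 + 5 = 15.
This cut is saturated, so no flow can exceed 15.

15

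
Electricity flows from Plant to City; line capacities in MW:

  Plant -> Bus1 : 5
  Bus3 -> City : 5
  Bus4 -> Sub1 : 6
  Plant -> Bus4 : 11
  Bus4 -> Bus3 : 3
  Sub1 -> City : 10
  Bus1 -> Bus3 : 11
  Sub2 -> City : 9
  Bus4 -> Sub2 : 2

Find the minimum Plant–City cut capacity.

Augment Plant→Bus4→Sub2→City: bottleneck 2, flow now 2.
Augment Plant→Bus4→Bus3→City: bottleneck 3, flow now 5.
Augment Plant→Bus4→Sub1→City: bottleneck 6, flow now 11.
Augment Plant→Bus1→Bus3→City: bottleneck 2, flow now 13.
No augmenting path remains; maximum flow = 13.
By max-flow min-cut, the minimum cut capacity equals the max flow.
In the residual graph, reachable from Plant: {Plant, Bus4, Bus1, Bus3}.
Min-cut edges: Bus4→Sub2 (2), Bus4→Sub1 (6), Bus3→City (5); capacity 2 + 6 + 5 = 13.

13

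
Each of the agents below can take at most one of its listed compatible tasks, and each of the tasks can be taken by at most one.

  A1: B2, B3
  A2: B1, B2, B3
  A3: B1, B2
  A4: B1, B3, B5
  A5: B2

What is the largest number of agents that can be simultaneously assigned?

Unit-capacity flow: source→left, listed edges, right→sink; max matching = max flow.
Augmenting path A1→B2 (+1); matched 1.
Augmenting path A2→B1 (+1); matched 2.
Augmenting path A4→B3 (+1); matched 3.
Augmenting path A3→B1→A2→B3→A4→B5 (+1); matched 4.
No augmenting path remains; maximum matching = 4.
König certificate: {A4, B1, B2, B3} is a vertex cover of size 4 (every listed pair touches it), so no matching can be larger.

4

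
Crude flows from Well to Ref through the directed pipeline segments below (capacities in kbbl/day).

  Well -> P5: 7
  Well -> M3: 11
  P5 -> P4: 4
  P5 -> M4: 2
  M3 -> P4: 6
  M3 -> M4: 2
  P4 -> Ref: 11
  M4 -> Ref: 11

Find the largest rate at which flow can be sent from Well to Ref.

14

Augment Well→P5→P4→Ref: bottleneck 4, flow now 4.
Augment Well→P5→M4→Ref: bottleneck 2, flow now 6.
Augment Well→M3→P4→Ref: bottleneck 6, flow now 12.
Augment Well→M3→M4→Ref: bottleneck 2, flow now 14.
No augmenting path remains; maximum flow = 14.
In the residual graph, reachable from Well: {Well, P5, M3}.
Min-cut edges: P5→P4 (4), P5→M4 (2), M3→P4 (6), M3→M4 (2); capacity 4 + 2 + 6 + 2 = 14.
This cut is saturated, so no flow can exceed 14.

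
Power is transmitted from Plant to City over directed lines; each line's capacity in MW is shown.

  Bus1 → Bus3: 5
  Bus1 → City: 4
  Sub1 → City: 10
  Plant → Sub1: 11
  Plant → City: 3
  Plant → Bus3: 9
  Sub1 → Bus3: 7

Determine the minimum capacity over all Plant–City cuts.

13

Augment Plant→City: bottleneck 3, flow now 3.
Augment Plant→Sub1→City: bottleneck 10, flow now 13.
No augmenting path remains; maximum flow = 13.
By max-flow min-cut, the minimum cut capacity equals the max flow.
In the residual graph, reachable from Plant: {Plant, Sub1, Bus3}.
Min-cut edges: Plant→City (3), Sub1→City (10); capacity 3 + 10 = 13.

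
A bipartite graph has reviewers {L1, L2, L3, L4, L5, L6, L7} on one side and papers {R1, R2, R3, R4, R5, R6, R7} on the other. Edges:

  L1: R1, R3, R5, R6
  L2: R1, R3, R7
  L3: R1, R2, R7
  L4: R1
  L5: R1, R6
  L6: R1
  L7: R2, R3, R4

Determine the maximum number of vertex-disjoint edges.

6

Unit-capacity flow: source→left, listed edges, right→sink; max matching = max flow.
Augmenting path L1→R1 (+1); matched 1.
Augmenting path L2→R3 (+1); matched 2.
Augmenting path L3→R2 (+1); matched 3.
Augmenting path L5→R6 (+1); matched 4.
Augmenting path L7→R4 (+1); matched 5.
Augmenting path L4→R1→L1→R5 (+1); matched 6.
No augmenting path remains; maximum matching = 6.
König certificate: {L1, L2, L3, L5, L7, R1} is a vertex cover of size 6 (every listed pair touches it), so no matching can be larger.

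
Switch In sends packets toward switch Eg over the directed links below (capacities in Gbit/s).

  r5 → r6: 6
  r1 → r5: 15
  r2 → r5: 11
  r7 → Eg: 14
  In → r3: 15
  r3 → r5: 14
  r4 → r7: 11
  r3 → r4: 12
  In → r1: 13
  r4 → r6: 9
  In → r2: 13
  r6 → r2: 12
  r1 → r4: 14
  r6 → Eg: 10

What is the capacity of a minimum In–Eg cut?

21

Augment In→r1→r4→r6→Eg: bottleneck 9, flow now 9.
Augment In→r1→r4→r7→Eg: bottleneck 4, flow now 13.
Augment In→r2→r5→r6→Eg: bottleneck 1, flow now 14.
Augment In→r3→r4→r7→Eg: bottleneck 7, flow now 21.
No augmenting path remains; maximum flow = 21.
By max-flow min-cut, the minimum cut capacity equals the max flow.
In the residual graph, reachable from In: {In, r1, r2, r3, r4, r5, r6}.
Min-cut edges: r4→r7 (11), r6→Eg (10); capacity 11 + 10 = 21.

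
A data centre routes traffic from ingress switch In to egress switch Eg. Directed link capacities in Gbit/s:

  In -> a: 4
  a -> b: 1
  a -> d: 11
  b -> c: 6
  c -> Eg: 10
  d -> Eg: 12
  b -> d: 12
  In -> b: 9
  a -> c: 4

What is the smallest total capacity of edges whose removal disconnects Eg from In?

13

Augment In→a→c→Eg: bottleneck 4, flow now 4.
Augment In→b→c→Eg: bottleneck 6, flow now 10.
Augment In→b→d→Eg: bottleneck 3, flow now 13.
No augmenting path remains; maximum flow = 13.
By max-flow min-cut, the minimum cut capacity equals the max flow.
In the residual graph, reachable from In: {In}.
Min-cut edges: In→a (4), In→b (9); capacity 4 + 9 = 13.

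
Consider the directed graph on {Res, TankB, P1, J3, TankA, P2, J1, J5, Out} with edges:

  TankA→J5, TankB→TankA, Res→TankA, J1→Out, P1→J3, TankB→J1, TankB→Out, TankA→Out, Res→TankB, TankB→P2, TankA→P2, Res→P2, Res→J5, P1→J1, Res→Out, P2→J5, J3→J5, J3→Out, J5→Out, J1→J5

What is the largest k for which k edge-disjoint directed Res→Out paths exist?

Assign every edge capacity 1; by Menger, the answer equals the max flow.
Path Res→Out (+1); total 1.
Path Res→TankB→Out (+1); total 2.
Path Res→TankA→Out (+1); total 3.
Path Res→J5→Out (+1); total 4.
No residual Res→Out path; max flow = 4.
Certifying cut of size 4: {J5→Out, Res→Out, Res→TankA, Res→TankB}.

4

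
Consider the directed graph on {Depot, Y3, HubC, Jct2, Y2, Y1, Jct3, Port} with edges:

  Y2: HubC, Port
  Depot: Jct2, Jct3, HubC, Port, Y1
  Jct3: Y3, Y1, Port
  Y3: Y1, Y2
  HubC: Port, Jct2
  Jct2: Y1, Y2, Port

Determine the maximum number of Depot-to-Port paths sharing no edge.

Assign every edge capacity 1; by Menger, the answer equals the max flow.
Path Depot→Port (+1); total 1.
Path Depot→HubC→Port (+1); total 2.
Path Depot→Jct2→Port (+1); total 3.
Path Depot→Jct3→Port (+1); total 4.
No residual Depot→Port path; max flow = 4.
Certifying cut of size 4: {Depot→HubC, Depot→Jct2, Depot→Jct3, Depot→Port}.

4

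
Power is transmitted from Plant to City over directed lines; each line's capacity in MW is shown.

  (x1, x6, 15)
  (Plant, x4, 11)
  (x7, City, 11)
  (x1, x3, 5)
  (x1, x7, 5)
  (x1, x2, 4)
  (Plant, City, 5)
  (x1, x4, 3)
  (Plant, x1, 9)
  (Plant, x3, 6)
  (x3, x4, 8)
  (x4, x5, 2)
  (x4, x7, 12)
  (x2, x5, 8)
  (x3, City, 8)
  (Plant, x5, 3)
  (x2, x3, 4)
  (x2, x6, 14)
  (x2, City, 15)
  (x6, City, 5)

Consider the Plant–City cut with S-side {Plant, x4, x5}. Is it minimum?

No — its capacity is 32, but the minimum cut has capacity 31.

Given cut capacity: 9 + 6 + 5 + 12 = 32.
Augment Plant→City: bottleneck 5, flow now 5.
Augment Plant→x3→City: bottleneck 6, flow now 11.
Augment Plant→x1→x2→City: bottleneck 4, flow now 15.
Augment Plant→x1→x3→City: bottleneck 2, flow now 17.
Augment Plant→x1→x6→City: bottleneck 3, flow now 20.
Augment Plant→x4→x7→City: bottleneck 11, flow now 31.
No augmenting path remains; maximum flow = 31.
In the residual graph, reachable from Plant: {Plant, x5}.
Min-cut edges: Plant→x1 (9), Plant→x3 (6), Plant→x4 (11), Plant→City (5); capacity 9 + 6 + 11 + 5 = 31.
Cut capacity 32 exceeds the max flow 31, so it is not minimum.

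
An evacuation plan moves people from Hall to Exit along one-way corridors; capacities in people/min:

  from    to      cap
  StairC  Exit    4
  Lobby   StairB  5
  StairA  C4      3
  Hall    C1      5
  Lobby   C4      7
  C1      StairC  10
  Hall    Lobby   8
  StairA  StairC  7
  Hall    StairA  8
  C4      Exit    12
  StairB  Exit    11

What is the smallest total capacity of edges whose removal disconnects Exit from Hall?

15

Augment Hall→C1→StairC→Exit: bottleneck 4, flow now 4.
Augment Hall→StairA→C4→Exit: bottleneck 3, flow now 7.
Augment Hall→Lobby→C4→Exit: bottleneck 7, flow now 14.
Augment Hall→Lobby→StairB→Exit: bottleneck 1, flow now 15.
No augmenting path remains; maximum flow = 15.
By max-flow min-cut, the minimum cut capacity equals the max flow.
In the residual graph, reachable from Hall: {Hall, C1, StairA, StairC}.
Min-cut edges: Hall→Lobby (8), StairA→C4 (3), StairC→Exit (4); capacity 8 + 3 + 4 = 15.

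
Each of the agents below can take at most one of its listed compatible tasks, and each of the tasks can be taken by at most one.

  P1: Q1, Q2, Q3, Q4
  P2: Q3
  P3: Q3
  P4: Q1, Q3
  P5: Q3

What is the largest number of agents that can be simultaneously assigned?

Unit-capacity flow: source→left, listed edges, right→sink; max matching = max flow.
Augmenting path P1→Q1 (+1); matched 1.
Augmenting path P2→Q3 (+1); matched 2.
Augmenting path P4→Q1→P1→Q2 (+1); matched 3.
No augmenting path remains; maximum matching = 3.
König certificate: {P1, P4, Q3} is a vertex cover of size 3 (every listed pair touches it), so no matching can be larger.

3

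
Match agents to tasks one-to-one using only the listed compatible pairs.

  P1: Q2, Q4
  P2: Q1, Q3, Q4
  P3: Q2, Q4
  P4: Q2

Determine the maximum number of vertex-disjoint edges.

Unit-capacity flow: source→left, listed edges, right→sink; max matching = max flow.
Augmenting path P1→Q2 (+1); matched 1.
Augmenting path P2→Q1 (+1); matched 2.
Augmenting path P3→Q4 (+1); matched 3.
No augmenting path remains; maximum matching = 3.
König certificate: {P2, Q2, Q4} is a vertex cover of size 3 (every listed pair touches it), so no matching can be larger.

3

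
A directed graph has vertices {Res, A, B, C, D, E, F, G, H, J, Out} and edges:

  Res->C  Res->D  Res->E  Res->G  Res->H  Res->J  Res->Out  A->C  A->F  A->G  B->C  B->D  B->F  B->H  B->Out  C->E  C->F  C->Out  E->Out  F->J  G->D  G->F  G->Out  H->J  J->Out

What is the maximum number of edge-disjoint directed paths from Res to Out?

Assign every edge capacity 1; by Menger, the answer equals the max flow.
Path Res→Out (+1); total 1.
Path Res→C→Out (+1); total 2.
Path Res→E→Out (+1); total 3.
Path Res→G→Out (+1); total 4.
Path Res→J→Out (+1); total 5.
No residual Res→Out path; max flow = 5.
Certifying cut of size 5: {J→Out, Res→C, Res→E, Res→G, Res→Out}.

5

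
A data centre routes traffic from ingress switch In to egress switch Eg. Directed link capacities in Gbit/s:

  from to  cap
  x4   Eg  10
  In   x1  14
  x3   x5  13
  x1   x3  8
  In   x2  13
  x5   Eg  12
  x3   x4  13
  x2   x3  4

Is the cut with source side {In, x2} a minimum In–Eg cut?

Given cut capacity: 14 + 4 = 18.
Augment In→x1→x3→x4→Eg: bottleneck 8, flow now 8.
Augment In→x2→x3→x4→Eg: bottleneck 2, flow now 10.
Augment In→x2→x3→x5→Eg: bottleneck 2, flow now 12.
No augmenting path remains; maximum flow = 12.
In the residual graph, reachable from In: {In, x1, x2}.
Min-cut edges: x1→x3 (8), x2→x3 (4); capacity 8 + 4 = 12.
Cut capacity 18 exceeds the max flow 12, so it is not minimum.

No — its capacity is 18, but the minimum cut has capacity 12.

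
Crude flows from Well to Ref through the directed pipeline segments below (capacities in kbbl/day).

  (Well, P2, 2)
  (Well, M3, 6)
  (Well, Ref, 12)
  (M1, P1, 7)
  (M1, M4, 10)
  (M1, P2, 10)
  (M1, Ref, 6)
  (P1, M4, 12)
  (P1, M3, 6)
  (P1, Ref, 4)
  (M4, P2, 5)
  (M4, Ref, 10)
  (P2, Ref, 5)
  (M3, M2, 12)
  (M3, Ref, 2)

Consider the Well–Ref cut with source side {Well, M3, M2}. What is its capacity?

Edges leaving {Well, M3, M2}: Well→P2 (2), Well→Ref (12), M3→Ref (2).
Cut capacity = 2 + 12 + 2 = 16.

16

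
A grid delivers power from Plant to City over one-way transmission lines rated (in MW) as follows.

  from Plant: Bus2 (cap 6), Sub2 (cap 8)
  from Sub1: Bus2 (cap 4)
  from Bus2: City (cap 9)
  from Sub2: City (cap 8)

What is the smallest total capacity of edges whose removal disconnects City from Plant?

14

Augment Plant→Bus2→City: bottleneck 6, flow now 6.
Augment Plant→Sub2→City: bottleneck 8, flow now 14.
No augmenting path remains; maximum flow = 14.
By max-flow min-cut, the minimum cut capacity equals the max flow.
In the residual graph, reachable from Plant: {Plant}.
Min-cut edges: Plant→Bus2 (6), Plant→Sub2 (8); capacity 6 + 8 = 14.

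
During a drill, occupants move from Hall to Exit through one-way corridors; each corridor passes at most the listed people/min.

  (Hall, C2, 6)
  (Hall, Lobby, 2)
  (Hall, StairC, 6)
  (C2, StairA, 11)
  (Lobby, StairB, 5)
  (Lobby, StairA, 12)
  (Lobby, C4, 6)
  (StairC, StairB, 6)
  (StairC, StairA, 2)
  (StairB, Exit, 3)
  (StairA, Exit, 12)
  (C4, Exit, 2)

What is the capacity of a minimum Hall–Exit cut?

13

Augment Hall→C2→StairA→Exit: bottleneck 6, flow now 6.
Augment Hall→Lobby→StairB→Exit: bottleneck 2, flow now 8.
Augment Hall→StairC→StairB→Exit: bottleneck 1, flow now 9.
Augment Hall→StairC→StairA→Exit: bottleneck 2, flow now 11.
Augment Hall→StairC→StairB→Lobby→StairA→Exit: bottleneck 2, flow now 13. (uses reverse residual edge)
No augmenting path remains; maximum flow = 13.
By max-flow min-cut, the minimum cut capacity equals the max flow.
In the residual graph, reachable from Hall: {Hall, StairC, StairB}.
Min-cut edges: Hall→C2 (6), Hall→Lobby (2), StairC→StairA (2), StairB→Exit (3); capacity 6 + 2 + 2 + 3 = 13.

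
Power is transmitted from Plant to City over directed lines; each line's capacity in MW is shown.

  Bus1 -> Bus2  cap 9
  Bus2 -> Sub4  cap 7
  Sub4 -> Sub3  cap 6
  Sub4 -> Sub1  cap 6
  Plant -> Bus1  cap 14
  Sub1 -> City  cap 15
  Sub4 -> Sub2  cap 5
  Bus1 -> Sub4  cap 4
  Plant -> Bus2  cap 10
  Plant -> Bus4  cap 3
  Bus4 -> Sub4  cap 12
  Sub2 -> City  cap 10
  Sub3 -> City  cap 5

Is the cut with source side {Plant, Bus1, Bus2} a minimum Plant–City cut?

Given cut capacity: 3 + 4 + 7 = 14.
Augment Plant→Bus1→Sub4→Sub2→City: bottleneck 4, flow now 4.
Augment Plant→Bus4→Sub4→Sub2→City: bottleneck 1, flow now 5.
Augment Plant→Bus4→Sub4→Sub3→City: bottleneck 2, flow now 7.
Augment Plant→Bus2→Sub4→Sub3→City: bottleneck 3, flow now 10.
Augment Plant→Bus2→Sub4→Sub1→City: bottleneck 4, flow now 14.
No augmenting path remains; maximum flow = 14.
Cut capacity 14 equals the max flow, so it is a minimum cut.

Yes — it is a minimum cut (capacity 14).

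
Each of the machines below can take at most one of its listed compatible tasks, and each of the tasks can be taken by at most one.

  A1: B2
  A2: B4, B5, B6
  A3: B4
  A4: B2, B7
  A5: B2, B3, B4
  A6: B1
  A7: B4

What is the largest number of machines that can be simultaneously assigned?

6

Unit-capacity flow: source→left, listed edges, right→sink; max matching = max flow.
Augmenting path A1→B2 (+1); matched 1.
Augmenting path A2→B4 (+1); matched 2.
Augmenting path A4→B7 (+1); matched 3.
Augmenting path A5→B3 (+1); matched 4.
Augmenting path A6→B1 (+1); matched 5.
Augmenting path A3→B4→A2→B5 (+1); matched 6.
No augmenting path remains; maximum matching = 6.
König certificate: {A1, A2, A4, A5, A6, B4} is a vertex cover of size 6 (every listed pair touches it), so no matching can be larger.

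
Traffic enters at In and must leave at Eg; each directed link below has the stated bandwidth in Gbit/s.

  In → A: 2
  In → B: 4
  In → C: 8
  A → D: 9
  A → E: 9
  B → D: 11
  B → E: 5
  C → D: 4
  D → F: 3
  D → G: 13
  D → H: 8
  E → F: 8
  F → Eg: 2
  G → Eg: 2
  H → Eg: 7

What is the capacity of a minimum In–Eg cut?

10

Augment In→A→D→F→Eg: bottleneck 2, flow now 2.
Augment In→B→D→G→Eg: bottleneck 2, flow now 4.
Augment In→B→D→H→Eg: bottleneck 2, flow now 6.
Augment In→C→D→H→Eg: bottleneck 4, flow now 10.
No augmenting path remains; maximum flow = 10.
By max-flow min-cut, the minimum cut capacity equals the max flow.
In the residual graph, reachable from In: {In, C}.
Min-cut edges: In→A (2), In→B (4), C→D (4); capacity 2 + 4 + 4 = 10.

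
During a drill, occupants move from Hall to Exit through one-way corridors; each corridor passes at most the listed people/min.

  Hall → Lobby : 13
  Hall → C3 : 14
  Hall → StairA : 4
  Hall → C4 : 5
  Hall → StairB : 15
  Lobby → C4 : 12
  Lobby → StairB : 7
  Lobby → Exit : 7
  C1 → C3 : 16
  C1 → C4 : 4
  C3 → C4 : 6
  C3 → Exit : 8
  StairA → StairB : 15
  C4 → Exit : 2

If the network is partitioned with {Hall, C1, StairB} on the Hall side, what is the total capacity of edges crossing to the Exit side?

Edges leaving {Hall, C1, StairB}: Hall→Lobby (13), Hall→C3 (14), Hall→StairA (4), Hall→C4 (5), C1→C3 (16), C1→C4 (4).
Cut capacity = 13 + 14 + 4 + 5 + 16 + 4 = 56.

56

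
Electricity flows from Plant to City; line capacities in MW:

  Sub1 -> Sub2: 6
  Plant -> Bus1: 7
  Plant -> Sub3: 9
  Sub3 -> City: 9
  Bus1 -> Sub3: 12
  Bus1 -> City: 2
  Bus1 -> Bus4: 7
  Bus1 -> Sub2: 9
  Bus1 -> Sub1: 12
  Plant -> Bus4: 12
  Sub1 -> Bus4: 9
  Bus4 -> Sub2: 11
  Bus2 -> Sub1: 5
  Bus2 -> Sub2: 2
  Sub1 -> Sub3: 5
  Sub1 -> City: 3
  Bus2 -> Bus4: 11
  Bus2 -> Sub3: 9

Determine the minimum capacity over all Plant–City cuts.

Augment Plant→Bus1→City: bottleneck 2, flow now 2.
Augment Plant→Sub3→City: bottleneck 9, flow now 11.
Augment Plant→Bus1→Sub1→City: bottleneck 3, flow now 14.
No augmenting path remains; maximum flow = 14.
By max-flow min-cut, the minimum cut capacity equals the max flow.
In the residual graph, reachable from Plant: {Plant, Bus1, Sub1, Bus4, Sub2, Sub3}.
Min-cut edges: Bus1→City (2), Sub1→City (3), Sub3→City (9); capacity 2 + 3 + 9 = 14.

14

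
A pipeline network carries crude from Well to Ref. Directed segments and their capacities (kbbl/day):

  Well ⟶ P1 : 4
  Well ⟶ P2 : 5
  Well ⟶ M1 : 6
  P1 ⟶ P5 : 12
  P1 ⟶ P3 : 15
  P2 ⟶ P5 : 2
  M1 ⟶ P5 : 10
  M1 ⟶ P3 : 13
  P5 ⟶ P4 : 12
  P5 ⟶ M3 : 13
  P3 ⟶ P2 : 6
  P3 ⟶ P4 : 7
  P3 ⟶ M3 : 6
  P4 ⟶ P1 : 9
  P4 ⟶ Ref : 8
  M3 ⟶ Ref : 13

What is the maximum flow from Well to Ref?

Augment Well→P1→P5→P4→Ref: bottleneck 4, flow now 4.
Augment Well→P2→P5→P4→Ref: bottleneck 2, flow now 6.
Augment Well→M1→P5→P4→Ref: bottleneck 2, flow now 8.
Augment Well→M1→P5→M3→Ref: bottleneck 4, flow now 12.
No augmenting path remains; maximum flow = 12.
In the residual graph, reachable from Well: {Well, P2}.
Min-cut edges: Well→P1 (4), Well→M1 (6), P2→P5 (2); capacity 4 + 6 + 2 = 12.
This cut is saturated, so no flow can exceed 12.

12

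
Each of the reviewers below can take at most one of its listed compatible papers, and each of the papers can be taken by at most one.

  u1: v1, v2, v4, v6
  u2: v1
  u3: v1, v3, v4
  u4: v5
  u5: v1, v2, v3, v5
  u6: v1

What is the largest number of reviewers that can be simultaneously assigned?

5

Unit-capacity flow: source→left, listed edges, right→sink; max matching = max flow.
Augmenting path u1→v1 (+1); matched 1.
Augmenting path u3→v3 (+1); matched 2.
Augmenting path u4→v5 (+1); matched 3.
Augmenting path u5→v2 (+1); matched 4.
Augmenting path u2→v1→u1→v4 (+1); matched 5.
No augmenting path remains; maximum matching = 5.
König certificate: {u1, u3, u4, u5, v1} is a vertex cover of size 5 (every listed pair touches it), so no matching can be larger.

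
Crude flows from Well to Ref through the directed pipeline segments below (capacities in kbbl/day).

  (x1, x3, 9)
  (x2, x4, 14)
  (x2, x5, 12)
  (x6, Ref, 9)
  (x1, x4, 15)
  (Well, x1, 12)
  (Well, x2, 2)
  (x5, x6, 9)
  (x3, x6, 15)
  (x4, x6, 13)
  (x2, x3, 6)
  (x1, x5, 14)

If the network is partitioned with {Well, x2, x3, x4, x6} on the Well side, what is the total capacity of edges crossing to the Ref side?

33

Edges leaving {Well, x2, x3, x4, x6}: Well→x1 (12), x2→x5 (12), x6→Ref (9).
Cut capacity = 12 + 12 + 9 = 33.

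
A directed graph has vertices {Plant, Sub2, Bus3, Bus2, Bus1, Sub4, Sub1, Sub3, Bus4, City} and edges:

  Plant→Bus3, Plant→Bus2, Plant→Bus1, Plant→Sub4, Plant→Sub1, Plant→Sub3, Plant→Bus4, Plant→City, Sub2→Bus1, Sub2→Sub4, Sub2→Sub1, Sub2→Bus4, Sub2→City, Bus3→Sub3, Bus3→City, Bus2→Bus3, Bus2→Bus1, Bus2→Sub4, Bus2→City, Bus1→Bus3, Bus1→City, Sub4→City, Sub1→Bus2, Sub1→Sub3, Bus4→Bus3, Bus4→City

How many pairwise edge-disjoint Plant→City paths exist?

6

Assign every edge capacity 1; by Menger, the answer equals the max flow.
Path Plant→City (+1); total 1.
Path Plant→Bus3→City (+1); total 2.
Path Plant→Bus2→City (+1); total 3.
Path Plant→Bus1→City (+1); total 4.
Path Plant→Sub4→City (+1); total 5.
Path Plant→Bus4→City (+1); total 6.
No residual Plant→City path; max flow = 6.
Certifying cut of size 6: {Bus1→City, Bus2→City, Bus3→City, Plant→Bus4, Plant→City, Sub4→City}.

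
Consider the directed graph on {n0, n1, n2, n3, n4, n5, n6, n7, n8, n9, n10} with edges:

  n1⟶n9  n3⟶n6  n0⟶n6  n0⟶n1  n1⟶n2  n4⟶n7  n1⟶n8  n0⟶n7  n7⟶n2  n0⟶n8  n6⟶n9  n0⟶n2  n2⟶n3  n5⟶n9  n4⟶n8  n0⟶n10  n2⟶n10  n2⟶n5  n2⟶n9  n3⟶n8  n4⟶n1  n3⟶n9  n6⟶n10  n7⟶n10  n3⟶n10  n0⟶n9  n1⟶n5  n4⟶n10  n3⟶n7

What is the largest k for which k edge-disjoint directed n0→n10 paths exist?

Assign every edge capacity 1; by Menger, the answer equals the max flow.
Path n0→n10 (+1); total 1.
Path n0→n2→n10 (+1); total 2.
Path n0→n6→n10 (+1); total 3.
Path n0→n7→n10 (+1); total 4.
Path n0→n1→n2→n3→n10 (+1); total 5.
No residual n0→n10 path; max flow = 5.
Certifying cut of size 5: {n0→n1, n0→n10, n0→n2, n0→n6, n0→n7}.

5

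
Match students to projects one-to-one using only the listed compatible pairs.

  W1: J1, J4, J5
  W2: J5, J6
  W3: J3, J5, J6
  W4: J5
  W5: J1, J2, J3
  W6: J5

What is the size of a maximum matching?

5

Unit-capacity flow: source→left, listed edges, right→sink; max matching = max flow.
Augmenting path W1→J1 (+1); matched 1.
Augmenting path W2→J5 (+1); matched 2.
Augmenting path W3→J3 (+1); matched 3.
Augmenting path W5→J2 (+1); matched 4.
Augmenting path W4→J5→W2→J6 (+1); matched 5.
No augmenting path remains; maximum matching = 5.
König certificate: {W1, W2, W3, W5, J5} is a vertex cover of size 5 (every listed pair touches it), so no matching can be larger.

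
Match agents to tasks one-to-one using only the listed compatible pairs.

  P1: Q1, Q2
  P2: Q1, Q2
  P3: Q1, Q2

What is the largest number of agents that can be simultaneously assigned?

Unit-capacity flow: source→left, listed edges, right→sink; max matching = max flow.
Augmenting path P1→Q1 (+1); matched 1.
Augmenting path P2→Q2 (+1); matched 2.
No augmenting path remains; maximum matching = 2.
König certificate: {Q1, Q2} is a vertex cover of size 2 (every listed pair touches it), so no matching can be larger.

2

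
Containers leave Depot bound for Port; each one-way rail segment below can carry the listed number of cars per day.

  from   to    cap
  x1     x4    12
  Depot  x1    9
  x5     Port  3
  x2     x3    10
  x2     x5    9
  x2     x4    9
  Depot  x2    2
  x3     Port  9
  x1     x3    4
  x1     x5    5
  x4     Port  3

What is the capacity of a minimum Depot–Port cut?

11

Augment Depot→x1→x3→Port: bottleneck 4, flow now 4.
Augment Depot→x1→x4→Port: bottleneck 3, flow now 7.
Augment Depot→x1→x5→Port: bottleneck 2, flow now 9.
Augment Depot→x2→x3→Port: bottleneck 2, flow now 11.
No augmenting path remains; maximum flow = 11.
By max-flow min-cut, the minimum cut capacity equals the max flow.
In the residual graph, reachable from Depot: {Depot}.
Min-cut edges: Depot→x1 (9), Depot→x2 (2); capacity 9 + 2 = 11.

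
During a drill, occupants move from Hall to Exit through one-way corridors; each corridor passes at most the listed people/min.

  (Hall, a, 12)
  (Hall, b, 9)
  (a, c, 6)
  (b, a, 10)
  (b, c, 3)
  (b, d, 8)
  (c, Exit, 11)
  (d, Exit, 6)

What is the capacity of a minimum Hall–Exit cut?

15

Augment Hall→a→c→Exit: bottleneck 6, flow now 6.
Augment Hall→b→c→Exit: bottleneck 3, flow now 9.
Augment Hall→b→d→Exit: bottleneck 6, flow now 15.
No augmenting path remains; maximum flow = 15.
By max-flow min-cut, the minimum cut capacity equals the max flow.
In the residual graph, reachable from Hall: {Hall, a}.
Min-cut edges: Hall→b (9), a→c (6); capacity 9 + 6 = 15.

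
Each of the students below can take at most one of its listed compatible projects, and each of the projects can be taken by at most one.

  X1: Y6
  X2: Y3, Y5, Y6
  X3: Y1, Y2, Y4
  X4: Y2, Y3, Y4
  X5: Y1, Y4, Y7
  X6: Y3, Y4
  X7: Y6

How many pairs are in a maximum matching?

6

Unit-capacity flow: source→left, listed edges, right→sink; max matching = max flow.
Augmenting path X1→Y6 (+1); matched 1.
Augmenting path X2→Y3 (+1); matched 2.
Augmenting path X3→Y1 (+1); matched 3.
Augmenting path X4→Y2 (+1); matched 4.
Augmenting path X5→Y4 (+1); matched 5.
Augmenting path X6→Y3→X2→Y5 (+1); matched 6.
No augmenting path remains; maximum matching = 6.
König certificate: {X2, X3, X4, X5, X6, Y6} is a vertex cover of size 6 (every listed pair touches it), so no matching can be larger.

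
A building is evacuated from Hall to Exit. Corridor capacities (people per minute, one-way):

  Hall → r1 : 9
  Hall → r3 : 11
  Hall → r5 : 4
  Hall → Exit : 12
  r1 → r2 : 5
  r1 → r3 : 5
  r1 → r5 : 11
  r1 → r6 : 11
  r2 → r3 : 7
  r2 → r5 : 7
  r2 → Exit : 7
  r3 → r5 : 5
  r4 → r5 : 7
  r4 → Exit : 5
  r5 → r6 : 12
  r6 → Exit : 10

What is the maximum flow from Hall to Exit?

Augment Hall→Exit: bottleneck 12, flow now 12.
Augment Hall→r1→r2→Exit: bottleneck 5, flow now 17.
Augment Hall→r1→r6→Exit: bottleneck 4, flow now 21.
Augment Hall→r5→r6→Exit: bottleneck 4, flow now 25.
Augment Hall→r3→r5→r6→Exit: bottleneck 2, flow now 27.
No augmenting path remains; maximum flow = 27.
In the residual graph, reachable from Hall: {Hall, r1, r3, r5, r6}.
Min-cut edges: Hall→Exit (12), r1→r2 (5), r6→Exit (10); capacity 12 + 5 + 10 = 27.
This cut is saturated, so no flow can exceed 27.

27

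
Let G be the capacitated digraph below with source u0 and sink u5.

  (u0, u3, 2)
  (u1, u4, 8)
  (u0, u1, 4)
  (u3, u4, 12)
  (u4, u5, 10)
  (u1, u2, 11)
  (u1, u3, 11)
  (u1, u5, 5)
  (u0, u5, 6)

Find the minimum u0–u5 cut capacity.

Augment u0→u5: bottleneck 6, flow now 6.
Augment u0→u1→u5: bottleneck 4, flow now 10.
Augment u0→u3→u4→u5: bottleneck 2, flow now 12.
No augmenting path remains; maximum flow = 12.
By max-flow min-cut, the minimum cut capacity equals the max flow.
In the residual graph, reachable from u0: {u0}.
Min-cut edges: u0→u1 (4), u0→u3 (2), u0→u5 (6); capacity 4 + 2 + 6 = 12.

12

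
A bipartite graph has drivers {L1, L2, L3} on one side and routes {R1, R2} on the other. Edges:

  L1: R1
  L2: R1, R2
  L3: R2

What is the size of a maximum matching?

2

Unit-capacity flow: source→left, listed edges, right→sink; max matching = max flow.
Augmenting path L1→R1 (+1); matched 1.
Augmenting path L2→R2 (+1); matched 2.
No augmenting path remains; maximum matching = 2.
König certificate: {R1, R2} is a vertex cover of size 2 (every listed pair touches it), so no matching can be larger.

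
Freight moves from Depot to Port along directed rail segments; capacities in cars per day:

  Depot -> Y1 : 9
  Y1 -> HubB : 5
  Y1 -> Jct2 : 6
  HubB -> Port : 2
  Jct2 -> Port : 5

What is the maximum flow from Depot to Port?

7

Augment Depot→Y1→HubB→Port: bottleneck 2, flow now 2.
Augment Depot→Y1→Jct2→Port: bottleneck 5, flow now 7.
No augmenting path remains; maximum flow = 7.
In the residual graph, reachable from Depot: {Depot, Y1, HubB, Jct2}.
Min-cut edges: HubB→Port (2), Jct2→Port (5); capacity 2 + 5 = 7.
This cut is saturated, so no flow can exceed 7.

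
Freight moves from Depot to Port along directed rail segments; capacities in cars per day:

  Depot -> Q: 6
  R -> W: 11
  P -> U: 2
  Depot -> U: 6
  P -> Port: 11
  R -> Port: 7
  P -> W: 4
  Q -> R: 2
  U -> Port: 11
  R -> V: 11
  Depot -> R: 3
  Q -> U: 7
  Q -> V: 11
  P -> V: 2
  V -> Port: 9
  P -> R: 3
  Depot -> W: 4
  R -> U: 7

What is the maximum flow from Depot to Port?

Augment Depot→R→Port: bottleneck 3, flow now 3.
Augment Depot→U→Port: bottleneck 6, flow now 9.
Augment Depot→Q→R→Port: bottleneck 2, flow now 11.
Augment Depot→Q→U→Port: bottleneck 4, flow now 15.
No augmenting path remains; maximum flow = 15.
In the residual graph, reachable from Depot: {Depot, W}.
Min-cut edges: Depot→Q (6), Depot→R (3), Depot→U (6); capacity 6 + 3 + 6 = 15.
This cut is saturated, so no flow can exceed 15.

15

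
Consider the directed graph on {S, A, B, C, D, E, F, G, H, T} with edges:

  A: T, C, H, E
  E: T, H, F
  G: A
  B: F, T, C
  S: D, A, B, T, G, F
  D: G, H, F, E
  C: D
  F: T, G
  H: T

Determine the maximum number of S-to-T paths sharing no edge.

Assign every edge capacity 1; by Menger, the answer equals the max flow.
Path S→T (+1); total 1.
Path S→A→T (+1); total 2.
Path S→B→T (+1); total 3.
Path S→F→T (+1); total 4.
Path S→D→E→T (+1); total 5.
Path S→G→A→H→T (+1); total 6.
No residual S→T path; max flow = 6.
Certifying cut of size 6: {S→A, S→B, S→D, S→F, S→G, S→T}.

6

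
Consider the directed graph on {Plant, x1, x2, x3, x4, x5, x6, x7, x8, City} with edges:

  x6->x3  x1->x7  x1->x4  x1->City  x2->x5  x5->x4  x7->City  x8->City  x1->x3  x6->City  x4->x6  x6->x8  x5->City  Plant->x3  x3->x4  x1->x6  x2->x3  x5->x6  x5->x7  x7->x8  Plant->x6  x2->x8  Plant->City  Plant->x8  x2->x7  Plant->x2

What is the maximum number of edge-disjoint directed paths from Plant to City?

Assign every edge capacity 1; by Menger, the answer equals the max flow.
Path Plant→City (+1); total 1.
Path Plant→x6→City (+1); total 2.
Path Plant→x8→City (+1); total 3.
Path Plant→x2→x5→City (+1); total 4.
No residual Plant→City path; max flow = 4.
Certifying cut of size 4: {Plant→City, Plant→x2, x6→City, x8→City}.

4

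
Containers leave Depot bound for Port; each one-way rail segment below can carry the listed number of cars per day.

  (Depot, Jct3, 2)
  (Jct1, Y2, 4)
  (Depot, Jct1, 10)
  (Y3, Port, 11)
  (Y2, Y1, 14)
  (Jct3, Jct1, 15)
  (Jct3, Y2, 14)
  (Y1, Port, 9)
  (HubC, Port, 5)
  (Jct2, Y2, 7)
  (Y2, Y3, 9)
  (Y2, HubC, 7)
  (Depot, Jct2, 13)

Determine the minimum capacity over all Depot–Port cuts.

Augment Depot→Jct3→Y2→HubC→Port: bottleneck 2, flow now 2.
Augment Depot→Jct1→Y2→HubC→Port: bottleneck 3, flow now 5.
Augment Depot→Jct1→Y2→Y3→Port: bottleneck 1, flow now 6.
Augment Depot→Jct2→Y2→Y3→Port: bottleneck 7, flow now 13.
No augmenting path remains; maximum flow = 13.
By max-flow min-cut, the minimum cut capacity equals the max flow.
In the residual graph, reachable from Depot: {Depot, Jct1, Jct2}.
Min-cut edges: Depot→Jct3 (2), Jct1→Y2 (4), Jct2→Y2 (7); capacity 2 + 4 + 7 = 13.

13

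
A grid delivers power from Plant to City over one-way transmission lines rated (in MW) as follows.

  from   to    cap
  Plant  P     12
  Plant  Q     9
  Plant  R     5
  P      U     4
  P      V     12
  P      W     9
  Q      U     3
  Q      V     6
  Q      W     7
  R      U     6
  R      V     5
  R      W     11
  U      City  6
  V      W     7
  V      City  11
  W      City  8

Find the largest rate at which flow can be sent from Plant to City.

25

Augment Plant→P→U→City: bottleneck 4, flow now 4.
Augment Plant→P→V→City: bottleneck 8, flow now 12.
Augment Plant→Q→U→City: bottleneck 2, flow now 14.
Augment Plant→Q→V→City: bottleneck 3, flow now 17.
Augment Plant→Q→W→City: bottleneck 4, flow now 21.
Augment Plant→R→W→City: bottleneck 4, flow now 25.
No augmenting path remains; maximum flow = 25.
In the residual graph, reachable from Plant: {Plant, P, Q, R, U, V, W}.
Min-cut edges: U→City (6), V→City (11), W→City (8); capacity 6 + 11 + 8 = 25.
This cut is saturated, so no flow can exceed 25.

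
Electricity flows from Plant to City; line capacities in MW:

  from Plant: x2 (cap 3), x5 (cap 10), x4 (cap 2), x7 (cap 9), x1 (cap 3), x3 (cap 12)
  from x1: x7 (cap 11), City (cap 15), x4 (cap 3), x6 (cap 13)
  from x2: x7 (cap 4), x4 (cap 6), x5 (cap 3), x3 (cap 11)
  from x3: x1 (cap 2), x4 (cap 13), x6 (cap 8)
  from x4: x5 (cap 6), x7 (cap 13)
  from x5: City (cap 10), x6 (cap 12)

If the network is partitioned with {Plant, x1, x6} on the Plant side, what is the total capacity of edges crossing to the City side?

65

Edges leaving {Plant, x1, x6}: Plant→x2 (3), Plant→x3 (12), Plant→x4 (2), Plant→x5 (10), Plant→x7 (9), x1→x4 (3), x1→x7 (11), x1→City (15).
Cut capacity = 3 + 12 + 2 + 10 + 9 + 3 + 11 + 15 = 65.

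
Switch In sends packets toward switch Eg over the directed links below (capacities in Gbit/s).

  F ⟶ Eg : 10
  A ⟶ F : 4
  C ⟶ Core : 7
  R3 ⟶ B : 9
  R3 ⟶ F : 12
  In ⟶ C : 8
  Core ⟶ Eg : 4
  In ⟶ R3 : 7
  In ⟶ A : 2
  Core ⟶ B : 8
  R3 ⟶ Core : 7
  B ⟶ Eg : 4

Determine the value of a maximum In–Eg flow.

Augment In→A→F→Eg: bottleneck 2, flow now 2.
Augment In→R3→F→Eg: bottleneck 7, flow now 9.
Augment In→C→Core→Eg: bottleneck 4, flow now 13.
Augment In→C→Core→B→Eg: bottleneck 3, flow now 16.
No augmenting path remains; maximum flow = 16.
In the residual graph, reachable from In: {In, C}.
Min-cut edges: In→A (2), In→R3 (7), C→Core (7); capacity 2 + 7 + 7 = 16.
This cut is saturated, so no flow can exceed 16.

16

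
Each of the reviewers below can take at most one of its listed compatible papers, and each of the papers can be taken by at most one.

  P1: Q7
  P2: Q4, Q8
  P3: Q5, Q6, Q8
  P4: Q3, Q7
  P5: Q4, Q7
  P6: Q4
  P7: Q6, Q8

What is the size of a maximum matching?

6

Unit-capacity flow: source→left, listed edges, right→sink; max matching = max flow.
Augmenting path P1→Q7 (+1); matched 1.
Augmenting path P2→Q4 (+1); matched 2.
Augmenting path P3→Q5 (+1); matched 3.
Augmenting path P4→Q3 (+1); matched 4.
Augmenting path P7→Q6 (+1); matched 5.
Augmenting path P5→Q4→P2→Q8 (+1); matched 6.
No augmenting path remains; maximum matching = 6.
König certificate: {P2, P3, P4, P7, Q4, Q7} is a vertex cover of size 6 (every listed pair touches it), so no matching can be larger.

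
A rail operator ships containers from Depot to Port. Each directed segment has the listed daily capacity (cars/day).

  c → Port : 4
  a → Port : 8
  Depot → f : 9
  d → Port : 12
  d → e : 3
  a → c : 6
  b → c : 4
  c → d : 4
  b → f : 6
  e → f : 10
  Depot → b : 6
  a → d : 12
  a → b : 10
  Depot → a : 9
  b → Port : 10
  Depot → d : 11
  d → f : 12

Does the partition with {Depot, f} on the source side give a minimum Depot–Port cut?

Yes — it is a minimum cut (capacity 26).

Given cut capacity: 9 + 6 + 11 = 26.
Augment Depot→a→Port: bottleneck 8, flow now 8.
Augment Depot→b→Port: bottleneck 6, flow now 14.
Augment Depot→d→Port: bottleneck 11, flow now 25.
Augment Depot→a→b→Port: bottleneck 1, flow now 26.
No augmenting path remains; maximum flow = 26.
Cut capacity 26 equals the max flow, so it is a minimum cut.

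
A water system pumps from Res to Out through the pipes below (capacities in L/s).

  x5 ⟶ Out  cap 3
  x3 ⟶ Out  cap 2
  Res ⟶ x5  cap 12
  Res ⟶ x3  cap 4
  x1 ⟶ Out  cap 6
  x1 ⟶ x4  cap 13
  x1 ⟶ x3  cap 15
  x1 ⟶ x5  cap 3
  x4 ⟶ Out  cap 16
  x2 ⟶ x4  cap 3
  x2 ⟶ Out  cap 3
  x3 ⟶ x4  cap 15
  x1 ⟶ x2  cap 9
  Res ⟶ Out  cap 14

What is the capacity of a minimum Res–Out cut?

Augment Res→Out: bottleneck 14, flow now 14.
Augment Res→x3→Out: bottleneck 2, flow now 16.
Augment Res→x5→Out: bottleneck 3, flow now 19.
Augment Res→x3→x4→Out: bottleneck 2, flow now 21.
No augmenting path remains; maximum flow = 21.
By max-flow min-cut, the minimum cut capacity equals the max flow.
In the residual graph, reachable from Res: {Res, x5}.
Min-cut edges: Res→x3 (4), Res→Out (14), x5→Out (3); capacity 4 + 14 + 3 = 21.

21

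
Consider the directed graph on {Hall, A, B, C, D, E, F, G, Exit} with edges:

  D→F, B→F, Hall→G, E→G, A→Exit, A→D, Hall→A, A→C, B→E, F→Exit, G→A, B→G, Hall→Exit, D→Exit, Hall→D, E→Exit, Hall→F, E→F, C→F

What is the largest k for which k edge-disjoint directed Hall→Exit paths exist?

Assign every edge capacity 1; by Menger, the answer equals the max flow.
Path Hall→Exit (+1); total 1.
Path Hall→A→Exit (+1); total 2.
Path Hall→D→Exit (+1); total 3.
Path Hall→F→Exit (+1); total 4.
No residual Hall→Exit path; max flow = 4.
Certifying cut of size 4: {A→Exit, D→Exit, F→Exit, Hall→Exit}.

4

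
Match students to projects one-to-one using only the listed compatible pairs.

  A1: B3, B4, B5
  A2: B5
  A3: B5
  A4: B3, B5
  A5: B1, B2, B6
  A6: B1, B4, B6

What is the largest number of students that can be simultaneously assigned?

5

Unit-capacity flow: source→left, listed edges, right→sink; max matching = max flow.
Augmenting path A1→B3 (+1); matched 1.
Augmenting path A2→B5 (+1); matched 2.
Augmenting path A5→B1 (+1); matched 3.
Augmenting path A6→B4 (+1); matched 4.
Augmenting path A4→B3→A1→B4→A6→B6 (+1); matched 5.
No augmenting path remains; maximum matching = 5.
König certificate: {A1, A4, A5, A6, B5} is a vertex cover of size 5 (every listed pair touches it), so no matching can be larger.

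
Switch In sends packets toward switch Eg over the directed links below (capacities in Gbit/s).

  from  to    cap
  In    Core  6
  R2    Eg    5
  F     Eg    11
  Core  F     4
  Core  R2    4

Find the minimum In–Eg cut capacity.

Augment In→Core→R2→Eg: bottleneck 4, flow now 4.
Augment In→Core→F→Eg: bottleneck 2, flow now 6.
No augmenting path remains; maximum flow = 6.
By max-flow min-cut, the minimum cut capacity equals the max flow.
In the residual graph, reachable from In: {In}.
Min-cut edges: In→Core (6); capacity 6 = 6.

6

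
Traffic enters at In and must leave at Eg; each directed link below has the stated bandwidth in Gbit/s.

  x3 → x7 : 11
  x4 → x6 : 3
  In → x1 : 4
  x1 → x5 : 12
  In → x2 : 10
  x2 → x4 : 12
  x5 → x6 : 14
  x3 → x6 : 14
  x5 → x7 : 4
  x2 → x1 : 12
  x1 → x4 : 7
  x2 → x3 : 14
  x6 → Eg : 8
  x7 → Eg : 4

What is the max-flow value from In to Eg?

12

Augment In→x1→x4→x6→Eg: bottleneck 3, flow now 3.
Augment In→x1→x5→x6→Eg: bottleneck 1, flow now 4.
Augment In→x2→x3→x6→Eg: bottleneck 4, flow now 8.
Augment In→x2→x3→x7→Eg: bottleneck 4, flow now 12.
No augmenting path remains; maximum flow = 12.
In the residual graph, reachable from In: {In, x1, x2, x3, x4, x5, x6, x7}.
Min-cut edges: x6→Eg (8), x7→Eg (4); capacity 8 + 4 = 12.
This cut is saturated, so no flow can exceed 12.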